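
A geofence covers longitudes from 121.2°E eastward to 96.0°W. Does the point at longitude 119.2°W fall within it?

Band width going east from +121.2° to -96.0°: ((-96.0 − 121.2) mod 360) = 142.8°.
Offset of -119.2° east of the west edge: ((-119.2 − 121.2) mod 360) = 119.6°.
119.6° ≤ 142.8° ⇒ inside.

Yes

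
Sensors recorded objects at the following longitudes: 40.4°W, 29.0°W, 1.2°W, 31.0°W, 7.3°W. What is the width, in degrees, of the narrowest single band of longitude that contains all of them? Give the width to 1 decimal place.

39.2°

Sort the longitudes: -40.4°, -31.0°, -29.0°, -7.3°, -1.2°.
Eastward gaps between consecutive values (wrapping around): 9.4°, 2.0°, 21.7°, 6.1°, 320.8°.
Largest gap = 320.8° ⇒ minimal covering band is its complement: 360° − 320.8° = 39.2°.
Band runs from -40.4° eastward to -1.2°.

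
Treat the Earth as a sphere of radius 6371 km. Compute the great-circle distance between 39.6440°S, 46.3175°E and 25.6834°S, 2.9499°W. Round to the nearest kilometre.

Δλ = -2.9499 − 46.3175 = -49.2674°.
Δφ = -25.6834 − -39.6440 = 13.9606°.
a = sin²(Δφ/2) + cos φ₁ · cos φ₂ · sin²(Δλ/2) = 0.135332.
c = 2·atan2(√a, √(1−a)) = 0.75345 rad → d = 6371·c ≈ 4800.20 km.

4800 km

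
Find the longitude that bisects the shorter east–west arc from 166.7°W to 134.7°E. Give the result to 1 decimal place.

164.0°E

Signed shortest Δλ from -166.7° to +134.7° is -58.6°.
Midpoint longitude = -166.7° + (-58.6°)/2 = -166.7° − 29.3° = -196.0°.
Normalise into (−180°, 180°]: +164.0°.
(The naïve average (-166.7 + +134.7)/2 = -16.0° is on the wrong side of the globe.)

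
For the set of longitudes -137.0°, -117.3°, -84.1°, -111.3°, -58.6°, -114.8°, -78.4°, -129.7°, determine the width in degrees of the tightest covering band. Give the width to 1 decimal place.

Sort the longitudes: -137.0°, -129.7°, -117.3°, -114.8°, -111.3°, -84.1°, -78.4°, -58.6°.
Eastward gaps between consecutive values (wrapping around): 7.3°, 12.4°, 2.5°, 3.5°, 27.2°, 5.7°, 19.8°, 281.6°.
Largest gap = 281.6° ⇒ minimal covering band is its complement: 360° − 281.6° = 78.4°.
Band runs from -137.0° eastward to -58.6°.

78.4°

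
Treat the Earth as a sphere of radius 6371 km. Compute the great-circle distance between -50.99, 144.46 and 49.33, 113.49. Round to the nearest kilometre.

Δλ = 113.49 − 144.46 = -30.97°.
Δφ = 49.33 − -50.99 = 100.32°.
a = sin²(Δφ/2) + cos φ₁ · cos φ₂ · sin²(Δλ/2) = 0.618814.
c = 2·atan2(√a, √(1−a)) = 1.81072 rad → d = 6371·c ≈ 11536.09 km.

11536 km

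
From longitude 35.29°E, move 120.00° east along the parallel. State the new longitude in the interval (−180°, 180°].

155.29°E

Start at +35.29°; shift +120.00° → +155.29°.
+155.29° already lies in (−180°, 180°].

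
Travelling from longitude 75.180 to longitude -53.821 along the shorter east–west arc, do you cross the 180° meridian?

No

Signed shortest Δλ = ((-53.821 − 75.180 + 180) mod 360) − 180 = -129.001°.
Going west by 129.001° from +75.180° reaches -53.821° without touching 180°.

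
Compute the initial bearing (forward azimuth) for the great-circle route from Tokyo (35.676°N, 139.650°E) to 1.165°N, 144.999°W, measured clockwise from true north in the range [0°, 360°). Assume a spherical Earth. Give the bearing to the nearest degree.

98°

Δλ = -144.999 − 139.650 = -284.649°; wrapped into (−180°, 180°]: 75.351°.
θ = atan2( sin Δλ · cos φ₂ , cos φ₁ · sin φ₂ − sin φ₁ · cos φ₂ · cos Δλ )
  = atan2(0.96729, -0.13094) = 97.709° → normalised to [0°, 360°): 97.709°.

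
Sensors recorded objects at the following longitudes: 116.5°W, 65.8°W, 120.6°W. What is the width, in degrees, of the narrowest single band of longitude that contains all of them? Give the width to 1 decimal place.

54.8°

Sort the longitudes: -120.6°, -116.5°, -65.8°.
Eastward gaps between consecutive values (wrapping around): 4.1°, 50.7°, 305.2°.
Largest gap = 305.2° ⇒ minimal covering band is its complement: 360° − 305.2° = 54.8°.
Band runs from -120.6° eastward to -65.8°.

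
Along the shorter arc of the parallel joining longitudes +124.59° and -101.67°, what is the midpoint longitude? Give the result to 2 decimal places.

-168.54°

Signed shortest Δλ from +124.59° to -101.67° is +133.74°.
Midpoint longitude = +124.59° + (+133.74°)/2 = +124.59° + 66.87° = +191.46°.
Normalise into (−180°, 180°]: -168.54°.
(The naïve average (+124.59 + -101.67)/2 = 11.46° is on the wrong side of the globe.)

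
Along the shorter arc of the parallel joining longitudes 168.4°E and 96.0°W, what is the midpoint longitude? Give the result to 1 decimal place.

143.8°W

Signed shortest Δλ from +168.4° to -96.0° is +95.6°.
Midpoint longitude = +168.4° + (+95.6°)/2 = +168.4° + 47.8° = +216.2°.
Normalise into (−180°, 180°]: -143.8°.
(The naïve average (+168.4 + -96.0)/2 = 36.2° is on the wrong side of the globe.)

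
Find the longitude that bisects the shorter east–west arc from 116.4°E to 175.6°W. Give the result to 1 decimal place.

Signed shortest Δλ from +116.4° to -175.6° is +68.0°.
Midpoint longitude = +116.4° + (+68.0°)/2 = +116.4° + 34.0° = +150.4°.
(The naïve average (+116.4 + -175.6)/2 = -29.6° is on the wrong side of the globe.)

150.4°E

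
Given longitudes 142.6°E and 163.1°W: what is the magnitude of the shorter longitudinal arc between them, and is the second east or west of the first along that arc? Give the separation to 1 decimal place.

54.3° east

Raw difference: -163.1 − 142.6 = -305.7°.
Normalise into (−180°, 180°]: -305.7° + 360° = 54.3°.
Positive ⇒ the second point lies to the east; separation 54.3°.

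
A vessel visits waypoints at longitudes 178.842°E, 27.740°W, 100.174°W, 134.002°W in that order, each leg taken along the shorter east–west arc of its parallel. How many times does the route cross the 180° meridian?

1

Leg 1: +178.842° → -27.740°, shortest Δλ = 153.418° (east) — crosses 180°.
Leg 2: -27.740° → -100.174°, shortest Δλ = -72.434° (west) — does not cross 180°.
Leg 3: -100.174° → -134.002°, shortest Δλ = -33.828° (west) — does not cross 180°.
Total crossings: 1.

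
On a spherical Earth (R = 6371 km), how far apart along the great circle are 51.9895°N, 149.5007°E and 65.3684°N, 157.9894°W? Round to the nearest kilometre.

Δλ = -157.9894 − 149.5007 = -307.4901°; wrapped into (−180°, 180°]: 52.5099°.
Δφ = 65.3684 − 51.9895 = 13.3789°.
a = sin²(Δφ/2) + cos φ₁ · cos φ₂ · sin²(Δλ/2) = 0.063794.
c = 2·atan2(√a, √(1−a)) = 0.51068 rad → d = 6371·c ≈ 3253.55 km.

3254 km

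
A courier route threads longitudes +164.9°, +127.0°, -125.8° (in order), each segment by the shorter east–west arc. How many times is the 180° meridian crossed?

1

Leg 1: +164.9° → +127.0°, shortest Δλ = -37.9° (west) — does not cross 180°.
Leg 2: +127.0° → -125.8°, shortest Δλ = 107.2° (east) — crosses 180°.
Total crossings: 1.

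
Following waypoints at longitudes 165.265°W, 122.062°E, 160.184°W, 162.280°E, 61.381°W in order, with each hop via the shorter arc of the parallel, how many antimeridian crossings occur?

4

Leg 1: -165.265° → +122.062°, shortest Δλ = -72.673° (west) — crosses 180°.
Leg 2: +122.062° → -160.184°, shortest Δλ = 77.754° (east) — crosses 180°.
Leg 3: -160.184° → +162.280°, shortest Δλ = -37.536° (west) — crosses 180°.
Leg 4: +162.280° → -61.381°, shortest Δλ = 136.339° (east) — crosses 180°.
Total crossings: 4.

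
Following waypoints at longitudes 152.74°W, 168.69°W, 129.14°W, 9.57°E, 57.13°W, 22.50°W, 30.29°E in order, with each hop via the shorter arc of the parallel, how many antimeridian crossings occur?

0

Leg 1: -152.74° → -168.69°, shortest Δλ = -15.95° (west) — does not cross 180°.
Leg 2: -168.69° → -129.14°, shortest Δλ = 39.55° (east) — does not cross 180°.
Leg 3: -129.14° → +9.57°, shortest Δλ = 138.71° (east) — does not cross 180°.
Leg 4: +9.57° → -57.13°, shortest Δλ = -66.7° (west) — does not cross 180°.
Leg 5: -57.13° → -22.50°, shortest Δλ = 34.63° (east) — does not cross 180°.
Leg 6: -22.50° → +30.29°, shortest Δλ = 52.79° (east) — does not cross 180°.
Total crossings: 0.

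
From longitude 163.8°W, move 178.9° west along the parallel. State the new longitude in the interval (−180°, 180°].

17.3°E

Start at -163.8°; shift −178.9° → -342.7°.
-342.7° lies outside (−180°, 180°]; add 360° → +17.3°.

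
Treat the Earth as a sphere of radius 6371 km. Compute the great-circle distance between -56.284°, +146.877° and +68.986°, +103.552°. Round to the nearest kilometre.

Δλ = 103.552 − 146.877 = -43.325°.
Δφ = 68.986 − -56.284 = 125.270°.
a = sin²(Δφ/2) + cos φ₁ · cos φ₂ · sin²(Δλ/2) = 0.815838.
c = 2·atan2(√a, √(1−a)) = 2.25451 rad → d = 6371·c ≈ 14363.48 km.

14363 km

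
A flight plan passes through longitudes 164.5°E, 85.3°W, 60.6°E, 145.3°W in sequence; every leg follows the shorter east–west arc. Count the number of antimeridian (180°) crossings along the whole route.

2

Leg 1: +164.5° → -85.3°, shortest Δλ = 110.2° (east) — crosses 180°.
Leg 2: -85.3° → +60.6°, shortest Δλ = 145.9° (east) — does not cross 180°.
Leg 3: +60.6° → -145.3°, shortest Δλ = 154.1° (east) — crosses 180°.
Total crossings: 2.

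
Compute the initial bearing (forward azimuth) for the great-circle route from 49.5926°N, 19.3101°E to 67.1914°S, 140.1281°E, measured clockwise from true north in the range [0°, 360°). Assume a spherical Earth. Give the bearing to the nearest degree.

Δλ = 140.1281 − 19.3101 = 120.8180°.
θ = atan2( sin Δλ · cos φ₂ , cos φ₁ · sin φ₂ − sin φ₁ · cos φ₂ · cos Δλ )
  = atan2(0.33292, -0.44631) = 143.279° → normalised to [0°, 360°): 143.279°.

143°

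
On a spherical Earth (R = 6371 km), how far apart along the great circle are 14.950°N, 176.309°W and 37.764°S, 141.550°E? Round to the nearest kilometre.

Δλ = 141.550 − -176.309 = 317.859°; wrapped into (−180°, 180°]: -42.141°.
Δφ = -37.764 − 14.950 = -52.714°.
a = sin²(Δφ/2) + cos φ₁ · cos φ₂ · sin²(Δλ/2) = 0.295823.
c = 2·atan2(√a, √(1−a)) = 1.15015 rad → d = 6371·c ≈ 7327.59 km.

7328 km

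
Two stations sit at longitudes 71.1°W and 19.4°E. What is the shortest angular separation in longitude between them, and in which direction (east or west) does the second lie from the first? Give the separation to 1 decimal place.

Raw difference: 19.4 − -71.1 = 90.5°.
Normalise into (−180°, 180°]: 90.5° stays 90.5°.
Positive ⇒ the second point lies to the east; separation 90.5°.

90.5° east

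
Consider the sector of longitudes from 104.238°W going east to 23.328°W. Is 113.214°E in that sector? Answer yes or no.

No

Band width going east from -104.238° to -23.328°: ((-23.328 − -104.238) mod 360) = 80.910°.
Offset of +113.214° east of the west edge: ((113.214 − -104.238) mod 360) = 217.452°.
217.452° > 80.910° ⇒ outside.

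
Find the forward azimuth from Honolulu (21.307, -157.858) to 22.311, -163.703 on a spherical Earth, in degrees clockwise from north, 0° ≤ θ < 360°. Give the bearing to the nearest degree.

Δλ = -163.703 − -157.858 = -5.845°.
θ = atan2( sin Δλ · cos φ₂ , cos φ₁ · sin φ₂ − sin φ₁ · cos φ₂ · cos Δλ )
  = atan2(-0.09421, 0.01927) = -78.441° → normalised to [0°, 360°): 281.559°.

282°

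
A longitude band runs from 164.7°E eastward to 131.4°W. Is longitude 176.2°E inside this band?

Yes

Band width going east from +164.7° to -131.4°: ((-131.4 − 164.7) mod 360) = 63.9°.
Offset of +176.2° east of the west edge: ((176.2 − 164.7) mod 360) = 11.5°.
11.5° ≤ 63.9° ⇒ inside.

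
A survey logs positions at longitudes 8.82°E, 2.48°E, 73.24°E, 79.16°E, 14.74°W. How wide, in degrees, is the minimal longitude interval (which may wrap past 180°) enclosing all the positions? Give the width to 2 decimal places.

Sort the longitudes: -14.74°, +2.48°, +8.82°, +73.24°, +79.16°.
Eastward gaps between consecutive values (wrapping around): 17.22°, 6.34°, 64.42°, 5.92°, 266.10°.
Largest gap = 266.10° ⇒ minimal covering band is its complement: 360° − 266.10° = 93.90°.
Band runs from -14.74° eastward to +79.16°.

93.90°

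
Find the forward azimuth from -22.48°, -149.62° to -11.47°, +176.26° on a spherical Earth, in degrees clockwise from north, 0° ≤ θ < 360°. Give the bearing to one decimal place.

Δλ = 176.26 − -149.62 = 325.88°; wrapped into (−180°, 180°]: -34.12°.
θ = atan2( sin Δλ · cos φ₂ , cos φ₁ · sin φ₂ − sin φ₁ · cos φ₂ · cos Δλ )
  = atan2(-0.54973, 0.12648) = -77.043° → normalised to [0°, 360°): 282.957°.

283.0°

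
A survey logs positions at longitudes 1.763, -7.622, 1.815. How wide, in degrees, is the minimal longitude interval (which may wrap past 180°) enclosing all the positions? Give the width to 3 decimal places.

Sort the longitudes: -7.622°, +1.763°, +1.815°.
Eastward gaps between consecutive values (wrapping around): 9.385°, 0.052°, 350.563°.
Largest gap = 350.563° ⇒ minimal covering band is its complement: 360° − 350.563° = 9.437°.
Band runs from -7.622° eastward to +1.815°.

9.437°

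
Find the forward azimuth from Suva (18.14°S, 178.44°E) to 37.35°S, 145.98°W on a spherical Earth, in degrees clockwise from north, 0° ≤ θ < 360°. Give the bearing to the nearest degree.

129°

Δλ = -145.98 − 178.44 = -324.42°; wrapped into (−180°, 180°]: 35.58°.
θ = atan2( sin Δλ · cos φ₂ , cos φ₁ · sin φ₂ − sin φ₁ · cos φ₂ · cos Δλ )
  = atan2(0.46253, -0.37524) = 129.052° → normalised to [0°, 360°): 129.052°.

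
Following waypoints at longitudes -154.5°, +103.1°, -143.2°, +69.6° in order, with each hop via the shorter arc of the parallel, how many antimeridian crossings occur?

3

Leg 1: -154.5° → +103.1°, shortest Δλ = -102.4° (west) — crosses 180°.
Leg 2: +103.1° → -143.2°, shortest Δλ = 113.7° (east) — crosses 180°.
Leg 3: -143.2° → +69.6°, shortest Δλ = -147.2° (west) — crosses 180°.
Total crossings: 3.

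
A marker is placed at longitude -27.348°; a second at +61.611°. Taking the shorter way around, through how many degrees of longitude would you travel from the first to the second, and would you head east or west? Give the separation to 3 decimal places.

88.959° east

Raw difference: 61.611 − -27.348 = 88.959°.
Normalise into (−180°, 180°]: 88.959° stays 88.959°.
Positive ⇒ the second point lies to the east; separation 88.959°.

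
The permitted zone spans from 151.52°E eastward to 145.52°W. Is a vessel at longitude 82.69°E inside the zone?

Band width going east from +151.52° to -145.52°: ((-145.52 − 151.52) mod 360) = 62.96°.
Offset of +82.69° east of the west edge: ((82.69 − 151.52) mod 360) = 291.17°.
291.17° > 62.96° ⇒ outside.

No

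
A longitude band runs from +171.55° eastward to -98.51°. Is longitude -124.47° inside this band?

Yes

Band width going east from +171.55° to -98.51°: ((-98.51 − 171.55) mod 360) = 89.94°.
Offset of -124.47° east of the west edge: ((-124.47 − 171.55) mod 360) = 63.98°.
63.98° ≤ 89.94° ⇒ inside.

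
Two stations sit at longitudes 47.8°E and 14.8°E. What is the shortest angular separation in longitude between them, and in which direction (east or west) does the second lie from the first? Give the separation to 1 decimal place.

33.0° west

Raw difference: 14.8 − 47.8 = -33.0°.
Normalise into (−180°, 180°]: -33.0° stays -33.0°.
Negative ⇒ the second point lies to the west; separation 33.0°.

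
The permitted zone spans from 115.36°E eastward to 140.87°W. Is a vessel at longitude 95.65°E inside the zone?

No

Band width going east from +115.36° to -140.87°: ((-140.87 − 115.36) mod 360) = 103.77°.
Offset of +95.65° east of the west edge: ((95.65 − 115.36) mod 360) = 340.29°.
340.29° > 103.77° ⇒ outside.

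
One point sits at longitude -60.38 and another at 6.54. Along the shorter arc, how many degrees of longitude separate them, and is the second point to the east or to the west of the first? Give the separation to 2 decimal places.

Raw difference: 6.54 − -60.38 = 66.92°.
Normalise into (−180°, 180°]: 66.92° stays 66.92°.
Positive ⇒ the second point lies to the east; separation 66.92°.

66.92° east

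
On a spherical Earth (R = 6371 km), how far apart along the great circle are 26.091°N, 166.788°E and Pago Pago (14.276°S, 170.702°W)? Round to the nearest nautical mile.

Δλ = -170.702 − 166.788 = -337.490°; wrapped into (−180°, 180°]: 22.510°.
Δφ = -14.276 − 26.091 = -40.367°.
a = sin²(Δφ/2) + cos φ₁ · cos φ₂ · sin²(Δλ/2) = 0.152200.
c = 2·atan2(√a, √(1−a)) = 0.80154 rad → d = 6371·c ≈ 5106.61 km ≈ 2757.35 nmi.

2757 nmi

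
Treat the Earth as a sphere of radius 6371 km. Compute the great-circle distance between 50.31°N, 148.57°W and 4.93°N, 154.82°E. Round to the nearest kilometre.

7272 km

Δλ = 154.82 − -148.57 = 303.39°; wrapped into (−180°, 180°]: -56.61°.
Δφ = 4.93 − 50.31 = -45.38°.
a = sin²(Δφ/2) + cos φ₁ · cos φ₂ · sin²(Δλ/2) = 0.291854.
c = 2·atan2(√a, √(1−a)) = 1.14143 rad → d = 6371·c ≈ 7272.06 km.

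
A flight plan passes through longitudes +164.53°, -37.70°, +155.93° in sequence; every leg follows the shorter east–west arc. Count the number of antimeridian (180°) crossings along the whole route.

2

Leg 1: +164.53° → -37.70°, shortest Δλ = 157.77° (east) — crosses 180°.
Leg 2: -37.70° → +155.93°, shortest Δλ = -166.37° (west) — crosses 180°.
Total crossings: 2.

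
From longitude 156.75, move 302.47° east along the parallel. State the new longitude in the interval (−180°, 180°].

+99.22°

Start at +156.75°; shift +302.47° → +459.22°.
+459.22° lies outside (−180°, 180°]; subtract 360° → +99.22°.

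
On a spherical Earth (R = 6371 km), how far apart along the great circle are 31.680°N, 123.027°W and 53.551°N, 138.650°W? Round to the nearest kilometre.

Δλ = -138.650 − -123.027 = -15.623°.
Δφ = 53.551 − 31.680 = 21.871°.
a = sin²(Δφ/2) + cos φ₁ · cos φ₂ · sin²(Δλ/2) = 0.045327.
c = 2·atan2(√a, √(1−a)) = 0.42909 rad → d = 6371·c ≈ 2733.71 km.

2734 km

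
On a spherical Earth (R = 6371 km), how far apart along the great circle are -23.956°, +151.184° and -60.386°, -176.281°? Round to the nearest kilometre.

4759 km

Δλ = -176.281 − 151.184 = -327.465°; wrapped into (−180°, 180°]: 32.535°.
Δφ = -60.386 − -23.956 = -36.430°.
a = sin²(Δφ/2) + cos φ₁ · cos φ₂ · sin²(Δλ/2) = 0.133144.
c = 2·atan2(√a, √(1−a)) = 0.74703 rad → d = 6371·c ≈ 4759.31 km.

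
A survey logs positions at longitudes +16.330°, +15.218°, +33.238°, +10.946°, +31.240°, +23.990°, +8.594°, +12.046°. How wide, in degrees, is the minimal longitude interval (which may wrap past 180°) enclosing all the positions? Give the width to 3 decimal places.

24.644°

Sort the longitudes: +8.594°, +10.946°, +12.046°, +15.218°, +16.330°, +23.990°, +31.240°, +33.238°.
Eastward gaps between consecutive values (wrapping around): 2.352°, 1.100°, 3.172°, 1.112°, 7.660°, 7.250°, 1.998°, 335.356°.
Largest gap = 335.356° ⇒ minimal covering band is its complement: 360° − 335.356° = 24.644°.
Band runs from +8.594° eastward to +33.238°.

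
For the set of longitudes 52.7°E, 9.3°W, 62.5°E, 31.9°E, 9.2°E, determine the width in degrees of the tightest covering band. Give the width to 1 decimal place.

71.8°

Sort the longitudes: -9.3°, +9.2°, +31.9°, +52.7°, +62.5°.
Eastward gaps between consecutive values (wrapping around): 18.5°, 22.7°, 20.8°, 9.8°, 288.2°.
Largest gap = 288.2° ⇒ minimal covering band is its complement: 360° − 288.2° = 71.8°.
Band runs from -9.3° eastward to +62.5°.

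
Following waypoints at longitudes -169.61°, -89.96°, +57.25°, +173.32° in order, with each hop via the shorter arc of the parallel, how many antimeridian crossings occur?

0

Leg 1: -169.61° → -89.96°, shortest Δλ = 79.65° (east) — does not cross 180°.
Leg 2: -89.96° → +57.25°, shortest Δλ = 147.21° (east) — does not cross 180°.
Leg 3: +57.25° → +173.32°, shortest Δλ = 116.07° (east) — does not cross 180°.
Total crossings: 0.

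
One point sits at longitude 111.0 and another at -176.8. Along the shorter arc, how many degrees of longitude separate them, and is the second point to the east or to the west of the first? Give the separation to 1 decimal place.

Raw difference: -176.8 − 111.0 = -287.8°.
Normalise into (−180°, 180°]: -287.8° + 360° = 72.2°.
Positive ⇒ the second point lies to the east; separation 72.2°.

72.2° east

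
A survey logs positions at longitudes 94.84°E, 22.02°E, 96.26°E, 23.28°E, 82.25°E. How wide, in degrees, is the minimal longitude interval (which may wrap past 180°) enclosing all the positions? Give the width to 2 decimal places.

Sort the longitudes: +22.02°, +23.28°, +82.25°, +94.84°, +96.26°.
Eastward gaps between consecutive values (wrapping around): 1.26°, 58.97°, 12.59°, 1.42°, 285.76°.
Largest gap = 285.76° ⇒ minimal covering band is its complement: 360° − 285.76° = 74.24°.
Band runs from +22.02° eastward to +96.26°.

74.24°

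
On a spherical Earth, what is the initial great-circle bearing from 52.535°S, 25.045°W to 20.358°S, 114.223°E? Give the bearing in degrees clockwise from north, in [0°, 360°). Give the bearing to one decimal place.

Δλ = 114.223 − -25.045 = 139.268°.
θ = atan2( sin Δλ · cos φ₂ , cos φ₁ · sin φ₂ − sin φ₁ · cos φ₂ · cos Δλ )
  = atan2(0.61176, -0.77550) = 141.731° → normalised to [0°, 360°): 141.731°.

141.7°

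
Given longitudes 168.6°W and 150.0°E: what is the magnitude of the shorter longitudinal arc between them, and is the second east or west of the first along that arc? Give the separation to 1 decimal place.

41.4° west

Raw difference: 150.0 − -168.6 = 318.6°.
Normalise into (−180°, 180°]: 318.6° − 360° = -41.4°.
Negative ⇒ the second point lies to the west; separation 41.4°.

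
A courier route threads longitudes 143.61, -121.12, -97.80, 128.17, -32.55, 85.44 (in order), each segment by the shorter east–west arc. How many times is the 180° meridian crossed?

2

Leg 1: +143.61° → -121.12°, shortest Δλ = 95.27° (east) — crosses 180°.
Leg 2: -121.12° → -97.80°, shortest Δλ = 23.32° (east) — does not cross 180°.
Leg 3: -97.80° → +128.17°, shortest Δλ = -134.03° (west) — crosses 180°.
Leg 4: +128.17° → -32.55°, shortest Δλ = -160.72° (west) — does not cross 180°.
Leg 5: -32.55° → +85.44°, shortest Δλ = 117.99° (east) — does not cross 180°.
Total crossings: 2.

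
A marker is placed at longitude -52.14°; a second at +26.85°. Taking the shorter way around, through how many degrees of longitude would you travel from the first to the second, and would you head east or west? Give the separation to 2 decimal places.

78.99° east

Raw difference: 26.85 − -52.14 = 78.99°.
Normalise into (−180°, 180°]: 78.99° stays 78.99°.
Positive ⇒ the second point lies to the east; separation 78.99°.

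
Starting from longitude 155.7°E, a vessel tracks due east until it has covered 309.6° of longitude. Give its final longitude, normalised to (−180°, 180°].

Start at +155.7°; shift +309.6° → +465.3°.
+465.3° lies outside (−180°, 180°]; subtract 360° → +105.3°.

105.3°E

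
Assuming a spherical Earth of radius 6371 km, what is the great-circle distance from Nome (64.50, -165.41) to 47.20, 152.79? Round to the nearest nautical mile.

1700 nmi

Δλ = 152.79 − -165.41 = 318.20°; wrapped into (−180°, 180°]: -41.80°.
Δφ = 47.20 − 64.50 = -17.30°.
a = sin²(Δφ/2) + cos φ₁ · cos φ₂ · sin²(Δλ/2) = 0.059845.
c = 2·atan2(√a, √(1−a)) = 0.49428 rad → d = 6371·c ≈ 3149.05 km ≈ 1700.35 nmi.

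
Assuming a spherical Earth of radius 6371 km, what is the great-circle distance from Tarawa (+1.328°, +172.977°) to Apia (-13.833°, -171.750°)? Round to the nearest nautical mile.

1286 nmi

Δλ = -171.750 − 172.977 = -344.727°; wrapped into (−180°, 180°]: 15.273°.
Δφ = -13.833 − 1.328 = -15.161°.
a = sin²(Δφ/2) + cos φ₁ · cos φ₂ · sin²(Δλ/2) = 0.034545.
c = 2·atan2(√a, √(1−a)) = 0.37390 rad → d = 6371·c ≈ 2382.12 km ≈ 1286.24 nmi.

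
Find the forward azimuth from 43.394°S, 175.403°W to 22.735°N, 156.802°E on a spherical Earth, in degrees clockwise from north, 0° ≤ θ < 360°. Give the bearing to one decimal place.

332.9°

Δλ = 156.802 − -175.403 = 332.205°; wrapped into (−180°, 180°]: -27.795°.
θ = atan2( sin Δλ · cos φ₂ , cos φ₁ · sin φ₂ − sin φ₁ · cos φ₂ · cos Δλ )
  = atan2(-0.43008, 0.84135) = -27.075° → normalised to [0°, 360°): 332.925°.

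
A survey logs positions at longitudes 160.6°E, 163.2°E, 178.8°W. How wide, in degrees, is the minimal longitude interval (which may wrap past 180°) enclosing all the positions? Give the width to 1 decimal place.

20.6°

Sort the longitudes: -178.8°, +160.6°, +163.2°.
Eastward gaps between consecutive values (wrapping around): 339.4°, 2.6°, 18.0°.
Largest gap = 339.4° ⇒ minimal covering band is its complement: 360° − 339.4° = 20.6°.
Band runs from +160.6° eastward to -178.8°, crossing the antimeridian.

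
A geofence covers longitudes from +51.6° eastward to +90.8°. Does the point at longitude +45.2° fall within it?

Band width going east from +51.6° to +90.8°: ((90.8 − 51.6) mod 360) = 39.2°.
Offset of +45.2° east of the west edge: ((45.2 − 51.6) mod 360) = 353.6°.
353.6° > 39.2° ⇒ outside.

No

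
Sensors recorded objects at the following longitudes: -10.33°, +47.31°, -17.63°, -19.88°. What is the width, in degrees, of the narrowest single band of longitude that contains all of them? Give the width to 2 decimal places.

Sort the longitudes: -19.88°, -17.63°, -10.33°, +47.31°.
Eastward gaps between consecutive values (wrapping around): 2.25°, 7.30°, 57.64°, 292.81°.
Largest gap = 292.81° ⇒ minimal covering band is its complement: 360° − 292.81° = 67.19°.
Band runs from -19.88° eastward to +47.31°.

67.19°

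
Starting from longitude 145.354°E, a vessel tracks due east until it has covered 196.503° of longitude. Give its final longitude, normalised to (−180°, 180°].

Start at +145.354°; shift +196.503° → +341.857°.
+341.857° lies outside (−180°, 180°]; subtract 360° → -18.143°.

18.143°W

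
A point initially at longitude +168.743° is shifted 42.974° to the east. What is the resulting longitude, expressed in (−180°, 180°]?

Start at +168.743°; shift +42.974° → +211.717°.
+211.717° lies outside (−180°, 180°]; subtract 360° → -148.283°.

-148.283°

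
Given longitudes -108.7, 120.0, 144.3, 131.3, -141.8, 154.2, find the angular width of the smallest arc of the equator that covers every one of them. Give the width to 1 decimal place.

Sort the longitudes: -141.8°, -108.7°, +120.0°, +131.3°, +144.3°, +154.2°.
Eastward gaps between consecutive values (wrapping around): 33.1°, 228.7°, 11.3°, 13.0°, 9.9°, 64.0°.
Largest gap = 228.7° ⇒ minimal covering band is its complement: 360° − 228.7° = 131.3°.
Band runs from +120.0° eastward to -108.7°, crossing the antimeridian.

131.3°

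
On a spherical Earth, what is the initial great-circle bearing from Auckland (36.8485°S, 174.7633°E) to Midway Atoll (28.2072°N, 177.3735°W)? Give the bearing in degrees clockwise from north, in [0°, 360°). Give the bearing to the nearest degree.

8°

Δλ = -177.3735 − 174.7633 = -352.1368°; wrapped into (−180°, 180°]: 7.8632°.
θ = atan2( sin Δλ · cos φ₂ , cos φ₁ · sin φ₂ − sin φ₁ · cos φ₂ · cos Δλ )
  = atan2(0.12056, 0.90175) = 7.615° → normalised to [0°, 360°): 7.615°.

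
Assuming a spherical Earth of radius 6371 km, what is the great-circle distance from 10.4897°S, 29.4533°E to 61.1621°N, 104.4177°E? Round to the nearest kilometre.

10240 km

Δλ = 104.4177 − 29.4533 = 74.9644°.
Δφ = 61.1621 − -10.4897 = 71.6518°.
a = sin²(Δφ/2) + cos φ₁ · cos φ₂ · sin²(Δλ/2) = 0.518223.
c = 2·atan2(√a, √(1−a)) = 1.60725 rad → d = 6371·c ≈ 10239.79 km.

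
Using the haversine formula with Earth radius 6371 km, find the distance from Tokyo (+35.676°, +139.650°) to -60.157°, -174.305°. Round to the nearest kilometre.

11455 km

Δλ = -174.305 − 139.650 = -313.955°; wrapped into (−180°, 180°]: 46.045°.
Δφ = -60.157 − 35.676 = -95.833°.
a = sin²(Δφ/2) + cos φ₁ · cos φ₂ · sin²(Δλ/2) = 0.612644.
c = 2·atan2(√a, √(1−a)) = 1.79803 rad → d = 6371·c ≈ 11455.28 km.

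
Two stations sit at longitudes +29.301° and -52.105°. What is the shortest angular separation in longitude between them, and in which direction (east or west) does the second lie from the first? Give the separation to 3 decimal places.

81.406° west

Raw difference: -52.105 − 29.301 = -81.406°.
Normalise into (−180°, 180°]: -81.406° stays -81.406°.
Negative ⇒ the second point lies to the west; separation 81.406°.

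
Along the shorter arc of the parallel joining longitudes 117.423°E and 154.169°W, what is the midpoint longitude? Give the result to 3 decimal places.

Signed shortest Δλ from +117.423° to -154.169° is +88.408°.
Midpoint longitude = +117.423° + (+88.408°)/2 = +117.423° + 44.204° = +161.627°.
(The naïve average (+117.423 + -154.169)/2 = -18.373° is on the wrong side of the globe.)

161.627°E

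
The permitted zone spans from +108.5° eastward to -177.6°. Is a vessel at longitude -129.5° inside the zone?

No

Band width going east from +108.5° to -177.6°: ((-177.6 − 108.5) mod 360) = 73.9°.
Offset of -129.5° east of the west edge: ((-129.5 − 108.5) mod 360) = 122.0°.
122.0° > 73.9° ⇒ outside.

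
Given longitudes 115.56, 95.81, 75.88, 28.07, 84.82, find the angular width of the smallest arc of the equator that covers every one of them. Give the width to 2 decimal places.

87.49°

Sort the longitudes: +28.07°, +75.88°, +84.82°, +95.81°, +115.56°.
Eastward gaps between consecutive values (wrapping around): 47.81°, 8.94°, 10.99°, 19.75°, 272.51°.
Largest gap = 272.51° ⇒ minimal covering band is its complement: 360° − 272.51° = 87.49°.
Band runs from +28.07° eastward to +115.56°.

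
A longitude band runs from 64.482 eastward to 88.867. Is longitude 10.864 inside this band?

No

Band width going east from +64.482° to +88.867°: ((88.867 − 64.482) mod 360) = 24.385°.
Offset of +10.864° east of the west edge: ((10.864 − 64.482) mod 360) = 306.382°.
306.382° > 24.385° ⇒ outside.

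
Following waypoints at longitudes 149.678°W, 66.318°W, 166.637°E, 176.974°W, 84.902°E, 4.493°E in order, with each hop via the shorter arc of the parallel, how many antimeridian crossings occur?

Leg 1: -149.678° → -66.318°, shortest Δλ = 83.36° (east) — does not cross 180°.
Leg 2: -66.318° → +166.637°, shortest Δλ = -127.045° (west) — crosses 180°.
Leg 3: +166.637° → -176.974°, shortest Δλ = 16.389° (east) — crosses 180°.
Leg 4: -176.974° → +84.902°, shortest Δλ = -98.124° (west) — crosses 180°.
Leg 5: +84.902° → +4.493°, shortest Δλ = -80.409° (west) — does not cross 180°.
Total crossings: 3.

3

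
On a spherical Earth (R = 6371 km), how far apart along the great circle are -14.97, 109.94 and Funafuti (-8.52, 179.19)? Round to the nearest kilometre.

Δλ = 179.19 − 109.94 = 69.25°.
Δφ = -8.52 − -14.97 = 6.45°.
a = sin²(Δφ/2) + cos φ₁ · cos φ₂ · sin²(Δλ/2) = 0.311620.
c = 2·atan2(√a, √(1−a)) = 1.18450 rad → d = 6371·c ≈ 7546.45 km.

7546 km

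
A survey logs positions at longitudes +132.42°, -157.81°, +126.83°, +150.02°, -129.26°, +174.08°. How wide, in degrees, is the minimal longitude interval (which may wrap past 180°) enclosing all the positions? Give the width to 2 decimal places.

Sort the longitudes: -157.81°, -129.26°, +126.83°, +132.42°, +150.02°, +174.08°.
Eastward gaps between consecutive values (wrapping around): 28.55°, 256.09°, 5.59°, 17.60°, 24.06°, 28.11°.
Largest gap = 256.09° ⇒ minimal covering band is its complement: 360° − 256.09° = 103.91°.
Band runs from +126.83° eastward to -129.26°, crossing the antimeridian.

103.91°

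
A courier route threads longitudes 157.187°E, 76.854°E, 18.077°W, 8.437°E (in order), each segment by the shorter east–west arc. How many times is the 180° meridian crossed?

0

Leg 1: +157.187° → +76.854°, shortest Δλ = -80.333° (west) — does not cross 180°.
Leg 2: +76.854° → -18.077°, shortest Δλ = -94.931° (west) — does not cross 180°.
Leg 3: -18.077° → +8.437°, shortest Δλ = 26.514° (east) — does not cross 180°.
Total crossings: 0.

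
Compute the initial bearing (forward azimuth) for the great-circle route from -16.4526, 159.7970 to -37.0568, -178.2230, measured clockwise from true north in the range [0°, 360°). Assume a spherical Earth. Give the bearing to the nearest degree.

141°

Δλ = -178.2230 − 159.7970 = -338.0200°; wrapped into (−180°, 180°]: 21.9800°.
θ = atan2( sin Δλ · cos φ₂ , cos φ₁ · sin φ₂ − sin φ₁ · cos φ₂ · cos Δλ )
  = atan2(0.29869, -0.36834) = 140.961° → normalised to [0°, 360°): 140.961°.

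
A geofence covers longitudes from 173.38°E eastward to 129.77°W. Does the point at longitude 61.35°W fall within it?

Band width going east from +173.38° to -129.77°: ((-129.77 − 173.38) mod 360) = 56.85°.
Offset of -61.35° east of the west edge: ((-61.35 − 173.38) mod 360) = 125.27°.
125.27° > 56.85° ⇒ outside.

No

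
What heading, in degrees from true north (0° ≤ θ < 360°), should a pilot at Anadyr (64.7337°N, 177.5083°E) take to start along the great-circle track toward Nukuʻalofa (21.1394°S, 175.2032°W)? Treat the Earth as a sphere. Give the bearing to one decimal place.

173.2°

Δλ = -175.2032 − 177.5083 = -352.7115°; wrapped into (−180°, 180°]: 7.2885°.
θ = atan2( sin Δλ · cos φ₂ , cos φ₁ · sin φ₂ − sin φ₁ · cos φ₂ · cos Δλ )
  = atan2(0.11833, -0.99059) = 173.188° → normalised to [0°, 360°): 173.188°.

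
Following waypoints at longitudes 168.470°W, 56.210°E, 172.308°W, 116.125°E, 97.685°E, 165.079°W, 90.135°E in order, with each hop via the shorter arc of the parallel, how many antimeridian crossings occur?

5

Leg 1: -168.470° → +56.210°, shortest Δλ = -135.32° (west) — crosses 180°.
Leg 2: +56.210° → -172.308°, shortest Δλ = 131.482° (east) — crosses 180°.
Leg 3: -172.308° → +116.125°, shortest Δλ = -71.567° (west) — crosses 180°.
Leg 4: +116.125° → +97.685°, shortest Δλ = -18.44° (west) — does not cross 180°.
Leg 5: +97.685° → -165.079°, shortest Δλ = 97.236° (east) — crosses 180°.
Leg 6: -165.079° → +90.135°, shortest Δλ = -104.786° (west) — crosses 180°.
Total crossings: 5.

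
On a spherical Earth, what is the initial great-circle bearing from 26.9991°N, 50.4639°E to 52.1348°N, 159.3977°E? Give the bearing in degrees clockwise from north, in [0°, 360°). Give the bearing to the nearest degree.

36°

Δλ = 159.3977 − 50.4639 = 108.9338°.
θ = atan2( sin Δλ · cos φ₂ , cos φ₁ · sin φ₂ − sin φ₁ · cos φ₂ · cos Δλ )
  = atan2(0.58060, 0.79383) = 36.181° → normalised to [0°, 360°): 36.181°.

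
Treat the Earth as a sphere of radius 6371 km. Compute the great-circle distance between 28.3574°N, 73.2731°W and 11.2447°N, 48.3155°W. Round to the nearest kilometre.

3218 km

Δλ = -48.3155 − -73.2731 = 24.9576°.
Δφ = 11.2447 − 28.3574 = -17.1127°.
a = sin²(Δφ/2) + cos φ₁ · cos φ₂ · sin²(Δλ/2) = 0.062435.
c = 2·atan2(√a, √(1−a)) = 0.50509 rad → d = 6371·c ≈ 3217.93 km.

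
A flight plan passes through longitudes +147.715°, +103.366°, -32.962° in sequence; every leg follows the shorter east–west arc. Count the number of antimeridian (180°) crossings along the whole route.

Leg 1: +147.715° → +103.366°, shortest Δλ = -44.349° (west) — does not cross 180°.
Leg 2: +103.366° → -32.962°, shortest Δλ = -136.328° (west) — does not cross 180°.
Total crossings: 0.

0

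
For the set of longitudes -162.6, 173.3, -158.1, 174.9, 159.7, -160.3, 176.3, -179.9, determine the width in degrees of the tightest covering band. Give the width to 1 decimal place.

Sort the longitudes: -179.9°, -162.6°, -160.3°, -158.1°, +159.7°, +173.3°, +174.9°, +176.3°.
Eastward gaps between consecutive values (wrapping around): 17.3°, 2.3°, 2.2°, 317.8°, 13.6°, 1.6°, 1.4°, 3.8°.
Largest gap = 317.8° ⇒ minimal covering band is its complement: 360° − 317.8° = 42.2°.
Band runs from +159.7° eastward to -158.1°, crossing the antimeridian.

42.2°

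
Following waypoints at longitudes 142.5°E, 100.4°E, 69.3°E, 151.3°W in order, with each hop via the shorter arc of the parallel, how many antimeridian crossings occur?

Leg 1: +142.5° → +100.4°, shortest Δλ = -42.1° (west) — does not cross 180°.
Leg 2: +100.4° → +69.3°, shortest Δλ = -31.1° (west) — does not cross 180°.
Leg 3: +69.3° → -151.3°, shortest Δλ = 139.4° (east) — crosses 180°.
Total crossings: 1.

1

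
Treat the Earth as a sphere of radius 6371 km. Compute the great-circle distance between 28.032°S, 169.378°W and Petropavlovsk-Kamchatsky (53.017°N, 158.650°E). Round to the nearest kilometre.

9529 km

Δλ = 158.650 − -169.378 = 328.028°; wrapped into (−180°, 180°]: -31.972°.
Δφ = 53.017 − -28.032 = 81.049°.
a = sin²(Δφ/2) + cos φ₁ · cos φ₂ · sin²(Δλ/2) = 0.462480.
c = 2·atan2(√a, √(1−a)) = 1.49569 rad → d = 6371·c ≈ 9529.01 km.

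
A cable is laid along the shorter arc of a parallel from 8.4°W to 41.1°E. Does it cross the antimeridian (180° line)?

No

Signed shortest Δλ = ((41.1 − -8.4 + 180) mod 360) − 180 = 49.5°.
Going east by 49.5° from -8.4° reaches +41.1° without touching 180°.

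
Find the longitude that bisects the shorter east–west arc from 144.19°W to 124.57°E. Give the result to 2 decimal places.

170.19°E

Signed shortest Δλ from -144.19° to +124.57° is -91.24°.
Midpoint longitude = -144.19° + (-91.24°)/2 = -144.19° − 45.62° = -189.81°.
Normalise into (−180°, 180°]: +170.19°.
(The naïve average (-144.19 + +124.57)/2 = -9.81° is on the wrong side of the globe.)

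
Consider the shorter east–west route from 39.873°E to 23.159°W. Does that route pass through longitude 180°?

No

Signed shortest Δλ = ((-23.159 − 39.873 + 180) mod 360) − 180 = -63.032°.
Going west by 63.032° from +39.873° reaches -23.159° without touching 180°.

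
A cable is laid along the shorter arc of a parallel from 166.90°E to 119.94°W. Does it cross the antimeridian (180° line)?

Naïve |-119.94 − 166.90| = 286.84° > 180°, so the shorter arc goes the other way round — across 180°.
Signed shortest Δλ = ((-119.94 − 166.90 + 180) mod 360) − 180 = 73.16°.
Going east by 73.16° from +166.90° passes through 180° before reaching -119.94°.

Yes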